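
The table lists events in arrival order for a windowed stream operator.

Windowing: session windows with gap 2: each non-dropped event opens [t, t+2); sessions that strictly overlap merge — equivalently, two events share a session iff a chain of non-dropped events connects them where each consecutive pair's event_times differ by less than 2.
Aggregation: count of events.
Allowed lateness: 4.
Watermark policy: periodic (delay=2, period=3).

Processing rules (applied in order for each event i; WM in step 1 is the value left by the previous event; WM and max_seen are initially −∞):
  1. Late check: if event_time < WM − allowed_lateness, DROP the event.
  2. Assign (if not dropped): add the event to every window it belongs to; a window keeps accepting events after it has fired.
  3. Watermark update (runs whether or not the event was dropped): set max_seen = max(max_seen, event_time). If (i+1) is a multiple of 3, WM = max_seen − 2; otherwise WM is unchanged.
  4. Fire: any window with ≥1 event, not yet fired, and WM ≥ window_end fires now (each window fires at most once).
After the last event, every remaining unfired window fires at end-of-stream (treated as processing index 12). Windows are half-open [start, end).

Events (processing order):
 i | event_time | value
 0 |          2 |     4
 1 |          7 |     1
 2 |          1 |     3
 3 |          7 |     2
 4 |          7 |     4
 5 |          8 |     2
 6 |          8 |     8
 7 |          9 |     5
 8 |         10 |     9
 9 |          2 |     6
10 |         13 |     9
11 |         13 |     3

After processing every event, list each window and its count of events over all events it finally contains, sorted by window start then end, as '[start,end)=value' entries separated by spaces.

[1,4)=2 [7,12)=7 [13,15)=2

i=0 t=2 v=4: → [2,4); WM=−∞
i=1 t=7 v=1: → [7,9); WM=−∞
i=2 t=1 v=3: → [1,4); WM=5
i=3 t=7 v=2: → [7,9); WM=5
i=4 t=7 v=4: → [7,9); WM=5
i=5 t=8 v=2: → [7,10); WM=6
i=6 t=8 v=8: → [7,10); WM=6
i=7 t=9 v=5: → [7,11); WM=6
i=8 t=10 v=9: → [7,12); WM=8
i=9 t=2 v=6: DROP (t<8-4); WM=8
i=10 t=13 v=9: → [13,15); WM=8
i=11 t=13 v=3: → [13,15); WM=11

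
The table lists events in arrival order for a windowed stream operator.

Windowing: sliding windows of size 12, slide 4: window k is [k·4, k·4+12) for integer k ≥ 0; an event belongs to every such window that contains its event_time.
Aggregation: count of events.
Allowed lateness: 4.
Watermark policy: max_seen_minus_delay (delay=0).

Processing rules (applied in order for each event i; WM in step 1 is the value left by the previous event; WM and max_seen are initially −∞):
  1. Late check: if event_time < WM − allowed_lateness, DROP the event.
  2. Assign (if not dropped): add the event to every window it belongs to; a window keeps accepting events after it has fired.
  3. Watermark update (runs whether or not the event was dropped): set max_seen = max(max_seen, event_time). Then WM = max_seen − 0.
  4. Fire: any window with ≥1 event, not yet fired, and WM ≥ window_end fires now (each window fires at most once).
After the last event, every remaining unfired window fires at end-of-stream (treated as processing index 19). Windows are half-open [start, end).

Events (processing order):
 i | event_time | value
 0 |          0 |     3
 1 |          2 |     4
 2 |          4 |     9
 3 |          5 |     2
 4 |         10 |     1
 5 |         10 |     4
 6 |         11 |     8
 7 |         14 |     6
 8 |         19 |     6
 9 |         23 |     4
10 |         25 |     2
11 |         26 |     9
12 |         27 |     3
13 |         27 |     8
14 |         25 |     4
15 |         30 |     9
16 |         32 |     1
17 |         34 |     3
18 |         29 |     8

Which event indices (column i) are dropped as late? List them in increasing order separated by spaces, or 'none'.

18

i=0 t=0 v=3: → [0,12); WM=0
i=1 t=2 v=4: → [0,12); WM=2
i=2 t=4 v=9: → [4,16),[0,12); WM=4
i=3 t=5 v=2: → [4,16),[0,12); WM=5
i=4 t=10 v=1: → [8,20),[4,16),[0,12); WM=10
i=5 t=10 v=4: → [8,20),[4,16),[0,12); WM=10
i=6 t=11 v=8: → [8,20),[4,16),[0,12); WM=11
i=7 t=14 v=6: → [12,24),[8,20),[4,16); WM=14; [0,12) fires=7
i=8 t=19 v=6: → [16,28),[12,24),[8,20); WM=19; [4,16) fires=6
i=9 t=23 v=4: → [20,32),[16,28),[12,24); WM=23; [8,20) fires=5
i=10 t=25 v=2: → [24,36),[20,32),[16,28); WM=25; [12,24) fires=3
i=11 t=26 v=9: → [24,36),[20,32),[16,28); WM=26
i=12 t=27 v=3: → [24,36),[20,32),[16,28); WM=27
i=13 t=27 v=8: → [24,36),[20,32),[16,28); WM=27
i=14 t=25 v=4: → [24,36),[20,32),[16,28); WM=27
i=15 t=30 v=9: → [28,40),[24,36),[20,32); WM=30; [16,28) fires=7
i=16 t=32 v=1: → [32,44),[28,40),[24,36); WM=32; [20,32) fires=7
i=17 t=34 v=3: → [32,44),[28,40),[24,36); WM=34
i=18 t=29 v=8: DROP (t<34-4); WM=34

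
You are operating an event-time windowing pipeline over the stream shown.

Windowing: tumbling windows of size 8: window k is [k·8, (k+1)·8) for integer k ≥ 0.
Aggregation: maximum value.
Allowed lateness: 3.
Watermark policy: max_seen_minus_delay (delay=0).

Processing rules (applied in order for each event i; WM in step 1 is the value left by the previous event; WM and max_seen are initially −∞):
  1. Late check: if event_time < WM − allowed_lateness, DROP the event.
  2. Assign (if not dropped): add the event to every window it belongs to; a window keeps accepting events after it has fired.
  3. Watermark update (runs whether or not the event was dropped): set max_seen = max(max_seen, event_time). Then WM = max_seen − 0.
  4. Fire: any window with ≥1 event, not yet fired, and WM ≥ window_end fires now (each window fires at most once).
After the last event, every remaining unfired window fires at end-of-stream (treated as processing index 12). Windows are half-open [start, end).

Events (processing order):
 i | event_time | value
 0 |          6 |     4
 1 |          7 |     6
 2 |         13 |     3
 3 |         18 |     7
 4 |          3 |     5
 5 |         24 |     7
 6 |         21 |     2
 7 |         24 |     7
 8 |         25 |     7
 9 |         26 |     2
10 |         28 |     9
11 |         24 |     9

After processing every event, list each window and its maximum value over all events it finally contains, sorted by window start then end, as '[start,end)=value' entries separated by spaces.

[0,8)=6 [8,16)=3 [16,24)=7 [24,32)=9

i=0 t=6 v=4: → [0,8); WM=6
i=1 t=7 v=6: → [0,8); WM=7
i=2 t=13 v=3: → [8,16); WM=13; [0,8) fires=6
i=3 t=18 v=7: → [16,24); WM=18; [8,16) fires=3
i=4 t=3 v=5: DROP (t<18-3); WM=18
i=5 t=24 v=7: → [24,32); WM=24; [16,24) fires=7
i=6 t=21 v=2: → [16,24); WM=24
i=7 t=24 v=7: → [24,32); WM=24
i=8 t=25 v=7: → [24,32); WM=25
i=9 t=26 v=2: → [24,32); WM=26
i=10 t=28 v=9: → [24,32); WM=28
i=11 t=24 v=9: DROP (t<28-3); WM=28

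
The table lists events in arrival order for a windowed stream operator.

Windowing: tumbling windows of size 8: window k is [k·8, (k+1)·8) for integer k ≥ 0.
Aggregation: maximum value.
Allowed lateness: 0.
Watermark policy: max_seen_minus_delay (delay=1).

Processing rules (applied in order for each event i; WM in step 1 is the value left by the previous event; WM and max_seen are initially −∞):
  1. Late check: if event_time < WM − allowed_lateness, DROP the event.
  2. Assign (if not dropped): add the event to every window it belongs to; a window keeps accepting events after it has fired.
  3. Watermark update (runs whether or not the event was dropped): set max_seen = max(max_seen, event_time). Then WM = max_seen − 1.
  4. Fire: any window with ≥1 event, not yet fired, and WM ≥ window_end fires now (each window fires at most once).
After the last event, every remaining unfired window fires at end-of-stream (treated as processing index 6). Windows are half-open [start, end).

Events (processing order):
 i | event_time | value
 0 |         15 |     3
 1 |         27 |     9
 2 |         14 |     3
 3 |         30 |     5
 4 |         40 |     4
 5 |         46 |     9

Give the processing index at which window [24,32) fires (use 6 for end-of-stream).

4

i=0 t=15 v=3: → [8,16); WM=14
i=1 t=27 v=9: → [24,32); WM=26; [8,16) fires=3
i=2 t=14 v=3: DROP (t<26-0); WM=26
i=3 t=30 v=5: → [24,32); WM=29
i=4 t=40 v=4: → [40,48); WM=39; [24,32) fires=9
i=5 t=46 v=9: → [40,48); WM=45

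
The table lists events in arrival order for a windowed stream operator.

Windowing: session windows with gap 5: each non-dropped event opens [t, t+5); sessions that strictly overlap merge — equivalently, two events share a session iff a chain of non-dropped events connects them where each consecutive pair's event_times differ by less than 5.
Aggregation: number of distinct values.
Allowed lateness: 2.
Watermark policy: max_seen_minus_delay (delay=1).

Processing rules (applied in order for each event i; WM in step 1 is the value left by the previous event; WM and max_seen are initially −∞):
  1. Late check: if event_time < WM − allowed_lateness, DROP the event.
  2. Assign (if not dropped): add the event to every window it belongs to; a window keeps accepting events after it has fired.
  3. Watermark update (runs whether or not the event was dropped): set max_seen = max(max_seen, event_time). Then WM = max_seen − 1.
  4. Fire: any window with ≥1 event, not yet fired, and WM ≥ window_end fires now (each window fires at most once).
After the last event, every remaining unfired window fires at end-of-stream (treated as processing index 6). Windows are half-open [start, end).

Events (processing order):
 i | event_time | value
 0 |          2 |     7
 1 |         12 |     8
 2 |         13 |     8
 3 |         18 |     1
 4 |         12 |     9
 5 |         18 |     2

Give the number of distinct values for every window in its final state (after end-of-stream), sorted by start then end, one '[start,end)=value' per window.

[2,7)=1 [12,18)=1 [18,23)=2

i=0 t=2 v=7: → [2,7); WM=1
i=1 t=12 v=8: → [12,17); WM=11
i=2 t=13 v=8: → [12,18); WM=12
i=3 t=18 v=1: → [18,23); WM=17
i=4 t=12 v=9: DROP (t<17-2); WM=17
i=5 t=18 v=2: → [18,23); WM=17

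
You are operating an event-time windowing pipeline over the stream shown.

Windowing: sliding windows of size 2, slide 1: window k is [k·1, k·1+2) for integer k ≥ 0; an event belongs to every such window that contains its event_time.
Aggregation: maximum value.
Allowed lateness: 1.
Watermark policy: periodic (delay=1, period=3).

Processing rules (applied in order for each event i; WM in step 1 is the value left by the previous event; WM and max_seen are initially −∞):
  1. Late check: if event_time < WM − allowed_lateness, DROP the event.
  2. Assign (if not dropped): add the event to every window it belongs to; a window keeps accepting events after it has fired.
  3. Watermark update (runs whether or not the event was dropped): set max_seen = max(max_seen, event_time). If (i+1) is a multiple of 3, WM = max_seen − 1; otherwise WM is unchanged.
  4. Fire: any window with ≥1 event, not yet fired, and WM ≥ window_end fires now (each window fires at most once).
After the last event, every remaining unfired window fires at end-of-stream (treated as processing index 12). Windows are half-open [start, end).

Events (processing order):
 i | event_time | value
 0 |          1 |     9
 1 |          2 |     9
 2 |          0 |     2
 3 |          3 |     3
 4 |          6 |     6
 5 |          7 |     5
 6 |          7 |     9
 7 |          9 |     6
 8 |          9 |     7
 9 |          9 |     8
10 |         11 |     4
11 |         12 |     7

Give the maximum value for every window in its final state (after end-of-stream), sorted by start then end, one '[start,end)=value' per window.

i=0 t=1 v=9: → [1,3),[0,2); WM=−∞
i=1 t=2 v=9: → [2,4),[1,3); WM=−∞
i=2 t=0 v=2: → [0,2); WM=1
i=3 t=3 v=3: → [3,5),[2,4); WM=1
i=4 t=6 v=6: → [6,8),[5,7); WM=1
i=5 t=7 v=5: → [7,9),[6,8); WM=6; [0,2) fires=9 [1,3) fires=9 [2,4) fires=9 [3,5) fires=3
i=6 t=7 v=9: → [7,9),[6,8); WM=6
i=7 t=9 v=6: → [9,11),[8,10); WM=6
i=8 t=9 v=7: → [9,11),[8,10); WM=8; [5,7) fires=6 [6,8) fires=9
i=9 t=9 v=8: → [9,11),[8,10); WM=8
i=10 t=11 v=4: → [11,13),[10,12); WM=8
i=11 t=12 v=7: → [12,14),[11,13); WM=11; [7,9) fires=9 [8,10) fires=8 [9,11) fires=8

[0,2)=9 [1,3)=9 [2,4)=9 [3,5)=3 [5,7)=6 [6,8)=9 [7,9)=9 [8,10)=8 [9,11)=8 [10,12)=4 [11,13)=7 [12,14)=7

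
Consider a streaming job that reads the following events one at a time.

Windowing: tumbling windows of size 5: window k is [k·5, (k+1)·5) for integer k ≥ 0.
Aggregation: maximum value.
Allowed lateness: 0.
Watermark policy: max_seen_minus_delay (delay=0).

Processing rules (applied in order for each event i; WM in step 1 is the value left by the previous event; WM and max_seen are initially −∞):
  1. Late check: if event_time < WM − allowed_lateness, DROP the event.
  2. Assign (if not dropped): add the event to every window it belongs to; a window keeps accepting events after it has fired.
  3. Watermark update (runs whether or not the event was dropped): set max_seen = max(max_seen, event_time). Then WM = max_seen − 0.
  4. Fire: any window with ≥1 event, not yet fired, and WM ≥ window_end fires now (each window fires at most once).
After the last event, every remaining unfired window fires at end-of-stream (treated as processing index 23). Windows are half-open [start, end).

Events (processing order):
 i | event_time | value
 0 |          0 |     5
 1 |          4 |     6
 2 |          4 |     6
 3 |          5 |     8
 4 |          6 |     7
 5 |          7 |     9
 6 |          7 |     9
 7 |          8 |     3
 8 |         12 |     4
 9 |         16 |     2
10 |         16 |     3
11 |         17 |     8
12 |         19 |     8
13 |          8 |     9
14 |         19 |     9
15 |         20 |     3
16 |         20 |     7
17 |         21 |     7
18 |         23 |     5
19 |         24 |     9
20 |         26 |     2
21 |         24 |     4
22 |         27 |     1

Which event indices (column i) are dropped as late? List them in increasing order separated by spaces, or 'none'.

13 21

i=0 t=0 v=5: → [0,5); WM=0
i=1 t=4 v=6: → [0,5); WM=4
i=2 t=4 v=6: → [0,5); WM=4
i=3 t=5 v=8: → [5,10); WM=5; [0,5) fires=6
i=4 t=6 v=7: → [5,10); WM=6
i=5 t=7 v=9: → [5,10); WM=7
i=6 t=7 v=9: → [5,10); WM=7
i=7 t=8 v=3: → [5,10); WM=8
i=8 t=12 v=4: → [10,15); WM=12; [5,10) fires=9
i=9 t=16 v=2: → [15,20); WM=16; [10,15) fires=4
i=10 t=16 v=3: → [15,20); WM=16
i=11 t=17 v=8: → [15,20); WM=17
i=12 t=19 v=8: → [15,20); WM=19
i=13 t=8 v=9: DROP (t<19-0); WM=19
i=14 t=19 v=9: → [15,20); WM=19
i=15 t=20 v=3: → [20,25); WM=20; [15,20) fires=9
i=16 t=20 v=7: → [20,25); WM=20
i=17 t=21 v=7: → [20,25); WM=21
i=18 t=23 v=5: → [20,25); WM=23
i=19 t=24 v=9: → [20,25); WM=24
i=20 t=26 v=2: → [25,30); WM=26; [20,25) fires=9
i=21 t=24 v=4: DROP (t<26-0); WM=26
i=22 t=27 v=1: → [25,30); WM=27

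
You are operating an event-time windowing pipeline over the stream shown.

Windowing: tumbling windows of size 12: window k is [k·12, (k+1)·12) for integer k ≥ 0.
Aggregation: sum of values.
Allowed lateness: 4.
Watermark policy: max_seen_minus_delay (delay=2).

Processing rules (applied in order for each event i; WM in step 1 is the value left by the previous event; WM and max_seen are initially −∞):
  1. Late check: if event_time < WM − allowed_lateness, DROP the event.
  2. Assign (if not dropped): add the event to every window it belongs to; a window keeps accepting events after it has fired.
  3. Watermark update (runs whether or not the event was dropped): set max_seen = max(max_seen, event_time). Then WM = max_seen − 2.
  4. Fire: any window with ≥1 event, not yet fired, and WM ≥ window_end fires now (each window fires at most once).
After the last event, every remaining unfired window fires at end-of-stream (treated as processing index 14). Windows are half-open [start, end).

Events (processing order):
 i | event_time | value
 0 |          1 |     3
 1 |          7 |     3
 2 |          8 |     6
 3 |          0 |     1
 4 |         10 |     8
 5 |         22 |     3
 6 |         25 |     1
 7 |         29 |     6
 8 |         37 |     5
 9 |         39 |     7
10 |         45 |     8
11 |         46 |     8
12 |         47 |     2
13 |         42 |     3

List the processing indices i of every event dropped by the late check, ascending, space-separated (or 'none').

i=0 t=1 v=3: → [0,12); WM=-1
i=1 t=7 v=3: → [0,12); WM=5
i=2 t=8 v=6: → [0,12); WM=6
i=3 t=0 v=1: DROP (t<6-4); WM=6
i=4 t=10 v=8: → [0,12); WM=8
i=5 t=22 v=3: → [12,24); WM=20; [0,12) fires=20
i=6 t=25 v=1: → [24,36); WM=23
i=7 t=29 v=6: → [24,36); WM=27; [12,24) fires=3
i=8 t=37 v=5: → [36,48); WM=35
i=9 t=39 v=7: → [36,48); WM=37; [24,36) fires=7
i=10 t=45 v=8: → [36,48); WM=43
i=11 t=46 v=8: → [36,48); WM=44
i=12 t=47 v=2: → [36,48); WM=45
i=13 t=42 v=3: → [36,48); WM=45

3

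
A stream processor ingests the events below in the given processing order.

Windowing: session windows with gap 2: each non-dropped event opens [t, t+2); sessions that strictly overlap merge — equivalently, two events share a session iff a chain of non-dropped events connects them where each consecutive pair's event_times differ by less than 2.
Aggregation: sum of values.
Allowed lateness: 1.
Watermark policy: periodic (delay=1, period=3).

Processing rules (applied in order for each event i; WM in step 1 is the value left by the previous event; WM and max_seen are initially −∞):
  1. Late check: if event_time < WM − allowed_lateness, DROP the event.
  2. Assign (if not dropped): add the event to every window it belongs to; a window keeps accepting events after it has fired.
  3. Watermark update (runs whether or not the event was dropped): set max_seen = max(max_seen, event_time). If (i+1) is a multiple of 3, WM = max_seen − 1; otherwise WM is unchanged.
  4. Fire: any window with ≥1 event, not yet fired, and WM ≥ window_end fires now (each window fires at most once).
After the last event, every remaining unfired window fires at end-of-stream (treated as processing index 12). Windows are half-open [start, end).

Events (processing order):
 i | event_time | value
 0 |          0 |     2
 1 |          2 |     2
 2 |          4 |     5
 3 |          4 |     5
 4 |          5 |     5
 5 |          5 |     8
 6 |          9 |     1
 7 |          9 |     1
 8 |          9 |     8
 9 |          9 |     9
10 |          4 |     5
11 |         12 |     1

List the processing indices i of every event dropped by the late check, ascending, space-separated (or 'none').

10

i=0 t=0 v=2: → [0,2); WM=−∞
i=1 t=2 v=2: → [2,4); WM=−∞
i=2 t=4 v=5: → [4,6); WM=3
i=3 t=4 v=5: → [4,6); WM=3
i=4 t=5 v=5: → [4,7); WM=3
i=5 t=5 v=8: → [4,7); WM=4
i=6 t=9 v=1: → [9,11); WM=4
i=7 t=9 v=1: → [9,11); WM=4
i=8 t=9 v=8: → [9,11); WM=8
i=9 t=9 v=9: → [9,11); WM=8
i=10 t=4 v=5: DROP (t<8-1); WM=8
i=11 t=12 v=1: → [12,14); WM=11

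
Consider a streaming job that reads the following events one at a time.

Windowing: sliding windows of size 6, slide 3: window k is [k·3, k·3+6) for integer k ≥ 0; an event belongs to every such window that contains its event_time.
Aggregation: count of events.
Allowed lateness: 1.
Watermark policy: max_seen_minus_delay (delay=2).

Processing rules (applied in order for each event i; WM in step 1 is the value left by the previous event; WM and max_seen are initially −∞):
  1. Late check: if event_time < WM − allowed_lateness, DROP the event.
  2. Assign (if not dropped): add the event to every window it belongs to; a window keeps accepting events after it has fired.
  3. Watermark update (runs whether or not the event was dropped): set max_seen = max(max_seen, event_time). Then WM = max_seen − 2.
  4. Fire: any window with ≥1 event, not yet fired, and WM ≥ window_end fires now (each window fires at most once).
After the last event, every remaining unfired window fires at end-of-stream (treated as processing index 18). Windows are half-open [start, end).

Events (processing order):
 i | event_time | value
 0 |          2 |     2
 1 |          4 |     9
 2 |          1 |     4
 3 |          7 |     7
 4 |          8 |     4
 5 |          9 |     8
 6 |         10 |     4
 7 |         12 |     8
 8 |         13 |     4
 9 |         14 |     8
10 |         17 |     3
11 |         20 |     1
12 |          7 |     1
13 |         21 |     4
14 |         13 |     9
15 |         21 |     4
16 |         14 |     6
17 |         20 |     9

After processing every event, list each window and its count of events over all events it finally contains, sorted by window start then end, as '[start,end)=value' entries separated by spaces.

i=0 t=2 v=2: → [0,6); WM=0
i=1 t=4 v=9: → [3,9),[0,6); WM=2
i=2 t=1 v=4: → [0,6); WM=2
i=3 t=7 v=7: → [6,12),[3,9); WM=5
i=4 t=8 v=4: → [6,12),[3,9); WM=6; [0,6) fires=3
i=5 t=9 v=8: → [9,15),[6,12); WM=7
i=6 t=10 v=4: → [9,15),[6,12); WM=8
i=7 t=12 v=8: → [12,18),[9,15); WM=10; [3,9) fires=3
i=8 t=13 v=4: → [12,18),[9,15); WM=11
i=9 t=14 v=8: → [12,18),[9,15); WM=12; [6,12) fires=4
i=10 t=17 v=3: → [15,21),[12,18); WM=15; [9,15) fires=5
i=11 t=20 v=1: → [18,24),[15,21); WM=18; [12,18) fires=4
i=12 t=7 v=1: DROP (t<18-1); WM=18
i=13 t=21 v=4: → [21,27),[18,24); WM=19
i=14 t=13 v=9: DROP (t<19-1); WM=19
i=15 t=21 v=4: → [21,27),[18,24); WM=19
i=16 t=14 v=6: DROP (t<19-1); WM=19
i=17 t=20 v=9: → [18,24),[15,21); WM=19

[0,6)=3 [3,9)=3 [6,12)=4 [9,15)=5 [12,18)=4 [15,21)=3 [18,24)=4 [21,27)=2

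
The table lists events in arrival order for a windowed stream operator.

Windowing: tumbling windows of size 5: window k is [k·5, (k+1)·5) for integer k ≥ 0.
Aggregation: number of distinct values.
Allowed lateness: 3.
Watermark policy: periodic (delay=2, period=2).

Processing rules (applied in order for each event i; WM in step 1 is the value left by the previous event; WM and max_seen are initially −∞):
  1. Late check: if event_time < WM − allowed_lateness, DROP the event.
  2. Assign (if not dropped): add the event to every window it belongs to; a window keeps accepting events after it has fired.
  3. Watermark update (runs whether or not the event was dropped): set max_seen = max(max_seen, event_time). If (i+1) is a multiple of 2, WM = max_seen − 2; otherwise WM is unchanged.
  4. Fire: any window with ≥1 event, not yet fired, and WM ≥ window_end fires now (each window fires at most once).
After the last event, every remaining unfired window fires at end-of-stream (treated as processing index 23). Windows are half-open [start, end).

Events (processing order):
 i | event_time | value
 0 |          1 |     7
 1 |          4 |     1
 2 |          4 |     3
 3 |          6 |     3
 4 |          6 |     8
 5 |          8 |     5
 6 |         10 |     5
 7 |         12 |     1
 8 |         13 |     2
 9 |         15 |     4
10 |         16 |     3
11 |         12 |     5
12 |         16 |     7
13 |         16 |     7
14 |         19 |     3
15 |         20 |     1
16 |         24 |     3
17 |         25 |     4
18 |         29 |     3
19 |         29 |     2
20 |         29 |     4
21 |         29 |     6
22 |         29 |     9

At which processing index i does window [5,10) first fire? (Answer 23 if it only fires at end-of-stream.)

7

i=0 t=1 v=7: → [0,5); WM=−∞
i=1 t=4 v=1: → [0,5); WM=2
i=2 t=4 v=3: → [0,5); WM=2
i=3 t=6 v=3: → [5,10); WM=4
i=4 t=6 v=8: → [5,10); WM=4
i=5 t=8 v=5: → [5,10); WM=6; [0,5) fires=3
i=6 t=10 v=5: → [10,15); WM=6
i=7 t=12 v=1: → [10,15); WM=10; [5,10) fires=3
i=8 t=13 v=2: → [10,15); WM=10
i=9 t=15 v=4: → [15,20); WM=13
i=10 t=16 v=3: → [15,20); WM=13
i=11 t=12 v=5: → [10,15); WM=14
i=12 t=16 v=7: → [15,20); WM=14
i=13 t=16 v=7: → [15,20); WM=14
i=14 t=19 v=3: → [15,20); WM=14
i=15 t=20 v=1: → [20,25); WM=18; [10,15) fires=3
i=16 t=24 v=3: → [20,25); WM=18
i=17 t=25 v=4: → [25,30); WM=23; [15,20) fires=3
i=18 t=29 v=3: → [25,30); WM=23
i=19 t=29 v=2: → [25,30); WM=27; [20,25) fires=2
i=20 t=29 v=4: → [25,30); WM=27
i=21 t=29 v=6: → [25,30); WM=27
i=22 t=29 v=9: → [25,30); WM=27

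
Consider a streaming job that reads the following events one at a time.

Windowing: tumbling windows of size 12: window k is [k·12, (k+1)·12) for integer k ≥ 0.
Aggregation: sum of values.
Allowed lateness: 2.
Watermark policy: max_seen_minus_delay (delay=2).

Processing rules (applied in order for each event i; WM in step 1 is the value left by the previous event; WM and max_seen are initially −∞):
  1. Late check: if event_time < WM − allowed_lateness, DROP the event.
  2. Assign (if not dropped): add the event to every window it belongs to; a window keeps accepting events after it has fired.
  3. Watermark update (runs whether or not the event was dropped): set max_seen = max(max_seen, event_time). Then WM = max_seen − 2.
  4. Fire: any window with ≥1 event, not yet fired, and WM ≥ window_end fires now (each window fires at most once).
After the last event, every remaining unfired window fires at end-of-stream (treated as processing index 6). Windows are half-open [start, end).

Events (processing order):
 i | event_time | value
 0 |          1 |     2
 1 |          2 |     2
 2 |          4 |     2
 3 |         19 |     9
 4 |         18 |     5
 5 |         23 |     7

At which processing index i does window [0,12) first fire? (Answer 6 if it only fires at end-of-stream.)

i=0 t=1 v=2: → [0,12); WM=-1
i=1 t=2 v=2: → [0,12); WM=0
i=2 t=4 v=2: → [0,12); WM=2
i=3 t=19 v=9: → [12,24); WM=17; [0,12) fires=6
i=4 t=18 v=5: → [12,24); WM=17
i=5 t=23 v=7: → [12,24); WM=21

3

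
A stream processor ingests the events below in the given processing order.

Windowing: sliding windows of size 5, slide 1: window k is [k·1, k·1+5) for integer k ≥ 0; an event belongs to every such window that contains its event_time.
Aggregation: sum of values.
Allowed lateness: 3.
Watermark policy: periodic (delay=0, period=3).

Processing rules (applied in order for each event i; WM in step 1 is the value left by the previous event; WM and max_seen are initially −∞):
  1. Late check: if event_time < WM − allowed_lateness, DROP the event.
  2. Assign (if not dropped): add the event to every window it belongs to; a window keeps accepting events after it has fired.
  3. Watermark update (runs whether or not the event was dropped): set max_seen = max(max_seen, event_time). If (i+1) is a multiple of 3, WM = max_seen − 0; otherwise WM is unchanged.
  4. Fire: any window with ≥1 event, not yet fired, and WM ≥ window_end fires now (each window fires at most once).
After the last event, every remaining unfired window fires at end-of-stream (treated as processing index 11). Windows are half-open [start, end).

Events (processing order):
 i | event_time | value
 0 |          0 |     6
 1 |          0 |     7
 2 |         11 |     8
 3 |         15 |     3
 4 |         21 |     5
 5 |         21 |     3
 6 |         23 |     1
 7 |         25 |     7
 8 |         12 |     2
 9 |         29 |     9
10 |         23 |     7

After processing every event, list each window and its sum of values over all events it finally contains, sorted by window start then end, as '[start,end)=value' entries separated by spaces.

i=0 t=0 v=6: → [0,5); WM=−∞
i=1 t=0 v=7: → [0,5); WM=−∞
i=2 t=11 v=8: → [11,16),[10,15),[9,14),[8,13),[7,12); WM=11; [0,5) fires=13
i=3 t=15 v=3: → [15,20),[14,19),[13,18),[12,17),[11,16); WM=11
i=4 t=21 v=5: → [21,26),[20,25),[19,24),[18,23),[17,22); WM=11
i=5 t=21 v=3: → [21,26),[20,25),[19,24),[18,23),[17,22); WM=21; [7,12) fires=8 [8,13) fires=8 [9,14) fires=8 [10,15) fires=8 [11,16) fires=11 [12,17) fires=3 [13,18) fires=3 [14,19) fires=3 [15,20) fires=3
i=6 t=23 v=1: → [23,28),[22,27),[21,26),[20,25),[19,24); WM=21
i=7 t=25 v=7: → [25,30),[24,29),[23,28),[22,27),[21,26); WM=21
i=8 t=12 v=2: DROP (t<21-3); WM=25; [17,22) fires=8 [18,23) fires=8 [19,24) fires=9 [20,25) fires=9
i=9 t=29 v=9: → [29,34),[28,33),[27,32),[26,31),[25,30); WM=25
i=10 t=23 v=7: → [23,28),[22,27),[21,26),[20,25),[19,24); WM=25

[0,5)=13 [7,12)=8 [8,13)=8 [9,14)=8 [10,15)=8 [11,16)=11 [12,17)=3 [13,18)=3 [14,19)=3 [15,20)=3 [17,22)=8 [18,23)=8 [19,24)=16 [20,25)=16 [21,26)=23 [22,27)=15 [23,28)=15 [24,29)=7 [25,30)=16 [26,31)=9 [27,32)=9 [28,33)=9 [29,34)=9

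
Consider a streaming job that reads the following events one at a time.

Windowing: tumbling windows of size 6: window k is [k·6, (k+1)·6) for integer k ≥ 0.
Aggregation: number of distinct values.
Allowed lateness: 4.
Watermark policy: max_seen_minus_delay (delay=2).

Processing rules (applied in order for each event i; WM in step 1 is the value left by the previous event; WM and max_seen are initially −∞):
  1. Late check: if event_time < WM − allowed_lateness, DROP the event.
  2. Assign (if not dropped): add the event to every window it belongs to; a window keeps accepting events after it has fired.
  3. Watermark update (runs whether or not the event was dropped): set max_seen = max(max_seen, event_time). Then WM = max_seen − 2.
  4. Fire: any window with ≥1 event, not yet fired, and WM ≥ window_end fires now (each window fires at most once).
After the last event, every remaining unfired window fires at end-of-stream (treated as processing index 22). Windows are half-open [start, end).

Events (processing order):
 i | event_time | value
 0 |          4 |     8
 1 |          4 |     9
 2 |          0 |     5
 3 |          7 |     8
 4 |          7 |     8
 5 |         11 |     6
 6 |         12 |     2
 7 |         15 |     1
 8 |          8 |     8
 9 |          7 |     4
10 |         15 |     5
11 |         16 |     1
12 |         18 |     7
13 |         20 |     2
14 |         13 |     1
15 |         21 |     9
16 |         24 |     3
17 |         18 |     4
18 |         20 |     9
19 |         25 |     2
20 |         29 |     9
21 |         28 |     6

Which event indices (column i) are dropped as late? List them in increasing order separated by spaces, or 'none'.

i=0 t=4 v=8: → [0,6); WM=2
i=1 t=4 v=9: → [0,6); WM=2
i=2 t=0 v=5: → [0,6); WM=2
i=3 t=7 v=8: → [6,12); WM=5
i=4 t=7 v=8: → [6,12); WM=5
i=5 t=11 v=6: → [6,12); WM=9; [0,6) fires=3
i=6 t=12 v=2: → [12,18); WM=10
i=7 t=15 v=1: → [12,18); WM=13; [6,12) fires=2
i=8 t=8 v=8: DROP (t<13-4); WM=13
i=9 t=7 v=4: DROP (t<13-4); WM=13
i=10 t=15 v=5: → [12,18); WM=13
i=11 t=16 v=1: → [12,18); WM=14
i=12 t=18 v=7: → [18,24); WM=16
i=13 t=20 v=2: → [18,24); WM=18; [12,18) fires=3
i=14 t=13 v=1: DROP (t<18-4); WM=18
i=15 t=21 v=9: → [18,24); WM=19
i=16 t=24 v=3: → [24,30); WM=22
i=17 t=18 v=4: → [18,24); WM=22
i=18 t=20 v=9: → [18,24); WM=22
i=19 t=25 v=2: → [24,30); WM=23
i=20 t=29 v=9: → [24,30); WM=27; [18,24) fires=4
i=21 t=28 v=6: → [24,30); WM=27

8 9 14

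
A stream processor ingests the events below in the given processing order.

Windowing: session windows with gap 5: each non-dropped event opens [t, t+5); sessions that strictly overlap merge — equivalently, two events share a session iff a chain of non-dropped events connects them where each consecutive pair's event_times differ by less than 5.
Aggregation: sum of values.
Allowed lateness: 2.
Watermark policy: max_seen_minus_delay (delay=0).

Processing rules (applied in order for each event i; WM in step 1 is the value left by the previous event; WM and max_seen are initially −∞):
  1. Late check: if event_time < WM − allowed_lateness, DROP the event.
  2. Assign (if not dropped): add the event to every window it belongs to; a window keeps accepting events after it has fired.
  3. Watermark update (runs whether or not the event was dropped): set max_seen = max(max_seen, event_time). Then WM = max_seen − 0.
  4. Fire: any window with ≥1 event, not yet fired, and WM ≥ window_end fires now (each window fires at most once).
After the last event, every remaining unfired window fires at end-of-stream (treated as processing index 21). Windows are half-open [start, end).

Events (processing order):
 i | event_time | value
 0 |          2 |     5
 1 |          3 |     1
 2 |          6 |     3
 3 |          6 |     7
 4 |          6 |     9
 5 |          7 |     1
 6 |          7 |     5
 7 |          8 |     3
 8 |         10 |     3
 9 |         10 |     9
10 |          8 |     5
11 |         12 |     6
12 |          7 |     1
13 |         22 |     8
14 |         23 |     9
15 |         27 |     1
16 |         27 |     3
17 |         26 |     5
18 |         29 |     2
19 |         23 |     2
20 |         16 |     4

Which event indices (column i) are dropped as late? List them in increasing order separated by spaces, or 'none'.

12 19 20

i=0 t=2 v=5: → [2,7); WM=2
i=1 t=3 v=1: → [2,8); WM=3
i=2 t=6 v=3: → [2,11); WM=6
i=3 t=6 v=7: → [2,11); WM=6
i=4 t=6 v=9: → [2,11); WM=6
i=5 t=7 v=1: → [2,12); WM=7
i=6 t=7 v=5: → [2,12); WM=7
i=7 t=8 v=3: → [2,13); WM=8
i=8 t=10 v=3: → [2,15); WM=10
i=9 t=10 v=9: → [2,15); WM=10
i=10 t=8 v=5: → [2,15); WM=10
i=11 t=12 v=6: → [2,17); WM=12
i=12 t=7 v=1: DROP (t<12-2); WM=12
i=13 t=22 v=8: → [22,27); WM=22
i=14 t=23 v=9: → [22,28); WM=23
i=15 t=27 v=1: → [22,32); WM=27
i=16 t=27 v=3: → [22,32); WM=27
i=17 t=26 v=5: → [22,32); WM=27
i=18 t=29 v=2: → [22,34); WM=29
i=19 t=23 v=2: DROP (t<29-2); WM=29
i=20 t=16 v=4: DROP (t<29-2); WM=29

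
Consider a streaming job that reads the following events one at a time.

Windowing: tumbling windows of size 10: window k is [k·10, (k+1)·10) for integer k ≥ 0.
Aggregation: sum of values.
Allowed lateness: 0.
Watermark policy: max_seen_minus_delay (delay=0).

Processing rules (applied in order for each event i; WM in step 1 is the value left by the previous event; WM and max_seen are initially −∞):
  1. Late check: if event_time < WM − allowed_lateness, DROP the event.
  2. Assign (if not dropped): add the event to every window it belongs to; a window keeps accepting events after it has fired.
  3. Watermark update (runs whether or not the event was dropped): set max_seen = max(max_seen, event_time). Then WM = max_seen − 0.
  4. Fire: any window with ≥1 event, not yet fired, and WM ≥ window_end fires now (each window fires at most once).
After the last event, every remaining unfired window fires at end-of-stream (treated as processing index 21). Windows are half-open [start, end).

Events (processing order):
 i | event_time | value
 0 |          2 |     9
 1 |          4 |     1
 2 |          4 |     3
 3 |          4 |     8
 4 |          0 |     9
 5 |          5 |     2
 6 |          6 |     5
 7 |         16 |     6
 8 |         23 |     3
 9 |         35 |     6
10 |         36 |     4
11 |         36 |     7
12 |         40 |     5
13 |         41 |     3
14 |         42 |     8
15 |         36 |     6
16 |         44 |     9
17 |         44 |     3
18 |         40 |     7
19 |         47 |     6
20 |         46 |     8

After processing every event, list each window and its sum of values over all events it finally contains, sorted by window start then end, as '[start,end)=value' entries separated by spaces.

i=0 t=2 v=9: → [0,10); WM=2
i=1 t=4 v=1: → [0,10); WM=4
i=2 t=4 v=3: → [0,10); WM=4
i=3 t=4 v=8: → [0,10); WM=4
i=4 t=0 v=9: DROP (t<4-0); WM=4
i=5 t=5 v=2: → [0,10); WM=5
i=6 t=6 v=5: → [0,10); WM=6
i=7 t=16 v=6: → [10,20); WM=16; [0,10) fires=28
i=8 t=23 v=3: → [20,30); WM=23; [10,20) fires=6
i=9 t=35 v=6: → [30,40); WM=35; [20,30) fires=3
i=10 t=36 v=4: → [30,40); WM=36
i=11 t=36 v=7: → [30,40); WM=36
i=12 t=40 v=5: → [40,50); WM=40; [30,40) fires=17
i=13 t=41 v=3: → [40,50); WM=41
i=14 t=42 v=8: → [40,50); WM=42
i=15 t=36 v=6: DROP (t<42-0); WM=42
i=16 t=44 v=9: → [40,50); WM=44
i=17 t=44 v=3: → [40,50); WM=44
i=18 t=40 v=7: DROP (t<44-0); WM=44
i=19 t=47 v=6: → [40,50); WM=47
i=20 t=46 v=8: DROP (t<47-0); WM=47

[0,10)=28 [10,20)=6 [20,30)=3 [30,40)=17 [40,50)=34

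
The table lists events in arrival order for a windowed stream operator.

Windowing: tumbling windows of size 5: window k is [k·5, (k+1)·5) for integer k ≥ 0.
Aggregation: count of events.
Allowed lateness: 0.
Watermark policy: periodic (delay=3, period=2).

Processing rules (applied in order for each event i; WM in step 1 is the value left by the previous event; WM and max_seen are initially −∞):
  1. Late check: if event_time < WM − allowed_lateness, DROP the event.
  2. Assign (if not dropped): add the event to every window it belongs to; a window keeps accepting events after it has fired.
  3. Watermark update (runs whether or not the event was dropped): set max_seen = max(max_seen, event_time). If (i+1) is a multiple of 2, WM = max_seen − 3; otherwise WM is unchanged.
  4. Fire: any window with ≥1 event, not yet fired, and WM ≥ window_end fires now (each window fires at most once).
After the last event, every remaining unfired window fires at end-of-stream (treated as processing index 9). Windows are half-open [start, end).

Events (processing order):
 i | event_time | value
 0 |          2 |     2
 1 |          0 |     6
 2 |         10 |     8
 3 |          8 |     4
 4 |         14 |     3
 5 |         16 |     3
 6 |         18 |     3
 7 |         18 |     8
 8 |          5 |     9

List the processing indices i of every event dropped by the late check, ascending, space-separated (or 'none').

8

i=0 t=2 v=2: → [0,5); WM=−∞
i=1 t=0 v=6: → [0,5); WM=-1
i=2 t=10 v=8: → [10,15); WM=-1
i=3 t=8 v=4: → [5,10); WM=7; [0,5) fires=2
i=4 t=14 v=3: → [10,15); WM=7
i=5 t=16 v=3: → [15,20); WM=13; [5,10) fires=1
i=6 t=18 v=3: → [15,20); WM=13
i=7 t=18 v=8: → [15,20); WM=15; [10,15) fires=2
i=8 t=5 v=9: DROP (t<15-0); WM=15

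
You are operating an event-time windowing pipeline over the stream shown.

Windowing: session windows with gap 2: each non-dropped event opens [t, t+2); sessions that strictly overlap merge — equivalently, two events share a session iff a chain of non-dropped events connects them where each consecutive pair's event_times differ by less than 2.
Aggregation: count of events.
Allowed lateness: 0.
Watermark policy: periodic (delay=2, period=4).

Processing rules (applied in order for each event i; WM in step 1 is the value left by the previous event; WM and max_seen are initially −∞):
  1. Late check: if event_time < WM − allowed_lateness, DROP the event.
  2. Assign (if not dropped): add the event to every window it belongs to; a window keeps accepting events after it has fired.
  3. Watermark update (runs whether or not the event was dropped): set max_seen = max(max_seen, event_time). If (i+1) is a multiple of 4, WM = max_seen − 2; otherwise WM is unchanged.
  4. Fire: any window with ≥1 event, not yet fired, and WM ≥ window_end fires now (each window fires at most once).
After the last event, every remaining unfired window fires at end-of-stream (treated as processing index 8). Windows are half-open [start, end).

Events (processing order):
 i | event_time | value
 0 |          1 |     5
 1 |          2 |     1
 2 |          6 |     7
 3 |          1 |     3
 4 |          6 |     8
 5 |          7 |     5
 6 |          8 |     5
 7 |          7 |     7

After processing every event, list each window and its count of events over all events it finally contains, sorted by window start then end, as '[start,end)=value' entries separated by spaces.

[1,4)=3 [6,10)=5

i=0 t=1 v=5: → [1,3); WM=−∞
i=1 t=2 v=1: → [1,4); WM=−∞
i=2 t=6 v=7: → [6,8); WM=−∞
i=3 t=1 v=3: → [1,4); WM=4
i=4 t=6 v=8: → [6,8); WM=4
i=5 t=7 v=5: → [6,9); WM=4
i=6 t=8 v=5: → [6,10); WM=4
i=7 t=7 v=7: → [6,10); WM=6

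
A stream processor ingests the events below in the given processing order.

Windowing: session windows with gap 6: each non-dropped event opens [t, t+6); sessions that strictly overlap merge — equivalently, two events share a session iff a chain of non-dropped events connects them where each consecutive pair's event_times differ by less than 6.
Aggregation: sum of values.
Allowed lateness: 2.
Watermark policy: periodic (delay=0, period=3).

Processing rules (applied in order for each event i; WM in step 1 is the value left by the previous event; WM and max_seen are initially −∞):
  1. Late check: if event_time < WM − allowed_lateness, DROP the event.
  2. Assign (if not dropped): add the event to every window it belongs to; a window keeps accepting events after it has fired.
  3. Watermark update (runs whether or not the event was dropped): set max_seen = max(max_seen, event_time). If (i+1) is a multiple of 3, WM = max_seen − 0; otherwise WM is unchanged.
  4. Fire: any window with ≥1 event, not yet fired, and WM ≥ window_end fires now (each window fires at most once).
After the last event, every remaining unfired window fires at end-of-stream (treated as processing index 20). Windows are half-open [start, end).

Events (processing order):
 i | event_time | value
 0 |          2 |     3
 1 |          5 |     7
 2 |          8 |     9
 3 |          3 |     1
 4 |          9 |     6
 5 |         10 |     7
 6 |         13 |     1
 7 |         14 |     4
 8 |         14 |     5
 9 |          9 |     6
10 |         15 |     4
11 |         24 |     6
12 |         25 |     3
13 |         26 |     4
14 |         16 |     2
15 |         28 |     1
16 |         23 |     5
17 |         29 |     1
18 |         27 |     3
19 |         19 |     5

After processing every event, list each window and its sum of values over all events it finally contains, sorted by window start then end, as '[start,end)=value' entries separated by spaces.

[2,21)=46 [24,35)=18

i=0 t=2 v=3: → [2,8); WM=−∞
i=1 t=5 v=7: → [2,11); WM=−∞
i=2 t=8 v=9: → [2,14); WM=8
i=3 t=3 v=1: DROP (t<8-2); WM=8
i=4 t=9 v=6: → [2,15); WM=8
i=5 t=10 v=7: → [2,16); WM=10
i=6 t=13 v=1: → [2,19); WM=10
i=7 t=14 v=4: → [2,20); WM=10
i=8 t=14 v=5: → [2,20); WM=14
i=9 t=9 v=6: DROP (t<14-2); WM=14
i=10 t=15 v=4: → [2,21); WM=14
i=11 t=24 v=6: → [24,30); WM=24
i=12 t=25 v=3: → [24,31); WM=24
i=13 t=26 v=4: → [24,32); WM=24
i=14 t=16 v=2: DROP (t<24-2); WM=26
i=15 t=28 v=1: → [24,34); WM=26
i=16 t=23 v=5: DROP (t<26-2); WM=26
i=17 t=29 v=1: → [24,35); WM=29
i=18 t=27 v=3: → [24,35); WM=29
i=19 t=19 v=5: DROP (t<29-2); WM=29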